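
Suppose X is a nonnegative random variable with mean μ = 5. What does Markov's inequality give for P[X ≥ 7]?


μ = E[X] = 5, a = 7.
Markov: P[X ≥ 7] ≤ μ/a = (5)/7 = 5/7.
Numerically: ≈ 0.7143.
(Since a = 7 > μ = 5.0000, the bound 5/7 is < 1 and informative.)

P[X ≥ 7] ≤ 5/7 ≈ 0.7143.


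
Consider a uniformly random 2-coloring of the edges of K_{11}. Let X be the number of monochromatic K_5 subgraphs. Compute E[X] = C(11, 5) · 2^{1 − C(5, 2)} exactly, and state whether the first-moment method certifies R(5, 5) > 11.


E[X] = C(11, 5) · 2^{1 − 10} = 462 · 2^{−9} = 462/512.
As a reduced fraction: E[X] = 231/256 ≈ 0.90234.
Is E[X] < 1? YES.
Since E[X] < 1, there exists a 2-coloring of K_{11} with no monochromatic K_5; hence R(5, 5) > 11.

E[X] = 231/256 ≈ 0.90234; E[X] < 1, so R(5, 5) > 11.


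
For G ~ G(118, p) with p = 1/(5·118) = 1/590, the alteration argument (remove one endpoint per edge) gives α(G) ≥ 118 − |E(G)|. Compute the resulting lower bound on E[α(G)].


E[|E(G)|] = C(118, 2)·p = 6903 · (1/590) = 117/10.
E[α(G)] ≥ n − E[|E(G)|] = 118 − 117/10 = 1063/10.
Numerically: ≈ 106.300000.
(This is only a lower bound; the true E[α(G)] may be larger.)

E[α(G)] ≥ 1063/10 ≈ 106.300000.


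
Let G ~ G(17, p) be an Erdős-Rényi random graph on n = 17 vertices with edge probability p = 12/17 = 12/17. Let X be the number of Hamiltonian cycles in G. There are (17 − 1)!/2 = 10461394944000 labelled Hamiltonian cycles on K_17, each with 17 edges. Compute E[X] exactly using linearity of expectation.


K_17 has (17 − 1)!/2 = 10461394944000 labelled Hamiltonian cycles.
For each such Hamiltonian cycle H, let X_H = 1 if all 17 edges of H are present in G. Then P[X_H = 1] = p^{17} = (12/17)^{17} = 2218611106740436992/827240261886336764177.
By linearity of expectation: E[X] = Σ_H E[X_H] = 10461394944000 · p^{17} = 10461394944000 · 2218611106740436992/827240261886336764177 = 23209767014756651868459368448000/827240261886336764177.
Numerically: E[X] ≈ 2.81e+10.

E[X] = 10461394944000 · (12/17)^{17} = 23209767014756651868459368448000/827240261886336764177 ≈ 2.81e+10.


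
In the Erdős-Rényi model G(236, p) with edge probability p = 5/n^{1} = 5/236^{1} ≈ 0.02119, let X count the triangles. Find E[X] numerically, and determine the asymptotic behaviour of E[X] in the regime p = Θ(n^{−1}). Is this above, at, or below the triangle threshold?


Number of potential triangles: C(236, 3) = 2162940.
Each occurs with probability p³ ≈ (0.02119)³ ≈ 9.509857e-06.
By linearity: E[X] = C(236, 3)·p³ ≈ 2162940 · 9.509857e-06 ≈ 20.5693.
Here α = 1, so p = 5/n is exactly at the triangle threshold p ~ 1/n. Asymptotically E[X] → c³/6 = 5³/6 = 125/6 ≈ 20.8333, a bounded constant. In this regime the triangle count is asymptotically Poisson(c³/6).

E[X] ≈ 20.5693; in regime p = Θ(1/n^{1}) E[X] stays bounded (at the triangle threshold p ~ 1/n).


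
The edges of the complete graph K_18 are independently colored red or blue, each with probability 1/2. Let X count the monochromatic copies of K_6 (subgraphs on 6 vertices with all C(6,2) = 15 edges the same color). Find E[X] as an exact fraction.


Let X = Σ_S X_S over the C(18, 6) = 18564 subsets S of size 6, where X_S = 1 if the K_6 on S is monochromatic.
For a fixed S, the K_6 on S has C(6, 2) = 15 edges. P[all 15 edges red] = (1/2)^15, and likewise for blue, so P[monochromatic] = 2·(1/2)^15 = 2^{1 − 15} = 1/16384.
By linearity of expectation: E[X] = C(18, 6) · 2^{1 − 15} = 18564 · 1/16384 = 4641/4096.
Numerically: E[X] ≈ 1.1331.

E[X] = C(18,6)·2^(1−C(6,2)) = 4641/4096 ≈ 1.1331.


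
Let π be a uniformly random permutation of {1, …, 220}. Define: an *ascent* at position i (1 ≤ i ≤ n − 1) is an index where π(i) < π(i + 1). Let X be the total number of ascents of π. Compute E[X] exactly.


Write X = Σ X_I over i = 1, …, 219, with X_I the indicator of one ascent.
There are 219 indicators.
For each fixed i, the pair (π(i), π(i+1)) is a uniformly random ordered pair of distinct values from {1, …, 220}; by symmetry P[π(i) < π(i+1)] = 1/2.
By linearity: E[X] = 219 · (1/2) = (220 − 1) · (1/2) = 219/2 ≈ 109.50000.

E[X] = 219/2 = 109.50000.


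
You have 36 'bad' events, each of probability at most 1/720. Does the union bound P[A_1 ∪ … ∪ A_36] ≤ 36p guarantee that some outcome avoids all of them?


Union bound: P[∪_{i=1}^{36} A_i] ≤ Σ_i P[A_i] ≤ 36·p = 36·(1/720) = 1/20.
Numerically: 1/20 ≈ 0.0500.
Is 1/20 < 1? YES.
Since P[∪ A_i] ≤ 1/20 < 1, the complement has P[∩ A_i^c] ≥ 1 − 1/20 = 19/20 > 0, so some outcome avoids every A_i.

36·p = 1/20 ≈ 0.0500; existence CERTIFIED by the union bound.


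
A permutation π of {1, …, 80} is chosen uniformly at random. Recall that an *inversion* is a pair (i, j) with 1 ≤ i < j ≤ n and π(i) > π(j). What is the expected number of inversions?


Write X = Σ X_I over the C(80, 2) = 3160 pairs i < j, with X_I the indicator of one inversion.
There are 3160 indicators.
For each fixed pair i < j, the values π(i) and π(j) are two distinct elements of {1, …, 80} in uniformly random order; by symmetry P[π(i) > π(j)] = 1/2.
By linearity: E[X] = 3160 · (1/2) = C(80, 2) · (1/2) = 3160/2 = 1580 ≈ 1580.0000.

E[X] = 1580 = 1580.0000.


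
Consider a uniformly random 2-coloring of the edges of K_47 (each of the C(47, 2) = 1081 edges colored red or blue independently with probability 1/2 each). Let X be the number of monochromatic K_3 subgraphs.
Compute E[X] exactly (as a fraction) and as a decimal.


Let X = Σ_S X_S over the C(47, 3) = 16215 subsets S of size 3, where X_S = 1 if the K_3 on S is monochromatic.
For a fixed S, the K_3 on S has C(3, 2) = 3 edges. P[all 3 edges red] = (1/2)^3, and likewise for blue, so P[monochromatic] = 2·(1/2)^3 = 2^{1 − 3} = 1/4.
By linearity of expectation: E[X] = C(47, 3) · 2^{1 − 3} = 16215 · 1/4 = 16215/4.
Numerically: E[X] ≈ 4053.7500.

E[X] = C(47,3)·2^(1−C(3,2)) = 16215/4 ≈ 4053.7500.


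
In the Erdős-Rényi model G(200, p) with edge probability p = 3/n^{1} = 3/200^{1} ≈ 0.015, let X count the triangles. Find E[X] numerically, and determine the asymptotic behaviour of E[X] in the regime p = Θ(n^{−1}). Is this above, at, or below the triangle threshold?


Number of potential triangles: C(200, 3) = 1313400.
Each occurs with probability p³ ≈ (0.015)³ ≈ 3.375000e-06.
By linearity: E[X] = C(200, 3)·p³ ≈ 1313400 · 3.375000e-06 ≈ 4.4327.
Here α = 1, so p = 3/n is exactly at the triangle threshold p ~ 1/n. Asymptotically E[X] → c³/6 = 3³/6 = 9/2 ≈ 4.5000, a bounded constant. In this regime the triangle count is asymptotically Poisson(c³/6).

E[X] ≈ 4.4327; in regime p = Θ(1/n^{1}) E[X] stays bounded (at the triangle threshold p ~ 1/n).


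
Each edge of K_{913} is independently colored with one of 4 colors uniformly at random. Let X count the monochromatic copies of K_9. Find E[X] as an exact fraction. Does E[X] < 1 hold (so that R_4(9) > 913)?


E[X] = C(913, 9) · 4^{1 − 36} = 1167605542753639808390 · 4^{−35} = 1167605542753639808390/1180591620717411303424.
As a reduced fraction: E[X] = 583802771376819904195/590295810358705651712 ≈ 0.9890.
Is E[X] < 1? YES.
Since E[X] < 1, there exists a 4-coloring of K_{913} with no monochromatic K_9; hence R_4(9) > 913.

E[X] = 583802771376819904195/590295810358705651712 ≈ 0.9890; E[X] < 1, so R_4(9) > 913.


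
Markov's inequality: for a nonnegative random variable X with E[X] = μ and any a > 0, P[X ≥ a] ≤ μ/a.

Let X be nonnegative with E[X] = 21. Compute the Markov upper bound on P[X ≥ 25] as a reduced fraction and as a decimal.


μ = E[X] = 21, a = 25.
Markov: P[X ≥ 25] ≤ μ/a = (21)/25 = 21/25.
Numerically: ≈ 0.8400.
(Since a = 25 > μ = 21.0000, the bound 21/25 is < 1 and informative.)

P[X ≥ 25] ≤ 21/25 ≈ 0.8400.


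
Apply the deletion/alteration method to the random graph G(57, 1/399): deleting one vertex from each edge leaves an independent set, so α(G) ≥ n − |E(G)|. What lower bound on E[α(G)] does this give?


E[|E(G)|] = C(57, 2)·p = 1596 · (1/399) = 4.
E[α(G)] ≥ n − E[|E(G)|] = 57 − 4 = 53.
Numerically: ≈ 53.000000.
(This is only a lower bound; the true E[α(G)] may be larger.)

E[α(G)] ≥ 53 ≈ 53.000000.


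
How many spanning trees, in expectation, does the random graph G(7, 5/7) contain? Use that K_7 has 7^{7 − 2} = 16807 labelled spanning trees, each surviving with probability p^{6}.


K_7 has 7^{7 − 2} = 16807 labelled spanning trees.
For each such spanning tree H, let X_H = 1 if all 6 edges of H are present in G. Then P[X_H = 1] = p^{6} = (5/7)^{6} = 15625/117649.
Summing the indicators: E[X] = Σ_H E[X_H] = 16807 · p^{6} = 16807 · 15625/117649 = 15625/7.
Numerically: E[X] ≈ 2232.

E[X] = 16807 · (5/7)^{6} = 15625/7 ≈ 2232.


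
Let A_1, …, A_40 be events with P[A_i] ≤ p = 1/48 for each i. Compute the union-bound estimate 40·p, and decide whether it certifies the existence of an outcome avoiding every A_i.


Union bound: P[∪_{i=1}^{40} A_i] ≤ Σ_i P[A_i] ≤ 40·p = 40·(1/48) = 5/6.
Numerically: 5/6 ≈ 0.8333333.
Is 5/6 < 1? YES.
Since P[∪ A_i] ≤ 5/6 < 1, the complement has P[∩ A_i^c] ≥ 1 − 5/6 = 1/6 > 0, so some outcome avoids every A_i.

40·p = 5/6 ≈ 0.8333333; existence CERTIFIED by the union bound.


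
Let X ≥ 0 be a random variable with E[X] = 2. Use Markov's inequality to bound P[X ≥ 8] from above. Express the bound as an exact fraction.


μ = E[X] = 2, a = 8.
Markov: P[X ≥ 8] ≤ μ/a = (2)/8 = 1/4.
Numerically: ≈ 0.250000.
(Since a = 8 > μ = 2.000000, the bound 1/4 is < 1 and informative.)

P[X ≥ 8] ≤ 1/4 ≈ 0.250000.


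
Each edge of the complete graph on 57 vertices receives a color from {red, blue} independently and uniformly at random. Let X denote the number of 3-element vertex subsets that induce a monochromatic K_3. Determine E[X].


Let X = Σ_S X_S over the C(57, 3) = 29260 subsets S of size 3, where X_S = 1 if the K_3 on S is monochromatic.
For a fixed S, the K_3 on S has C(3, 2) = 3 edges. P[all 3 edges red] = (1/2)^3, and likewise for blue, so P[monochromatic] = 2·(1/2)^3 = 2^{1 − 3} = 1/4.
Summing: E[X] = C(57, 3) · 2^{1 − 3} = 29260 · 1/4 = 7315.
Numerically: E[X] ≈ 7315.0000.

E[X] = C(57,3)·2^(1−C(3,2)) = 7315 ≈ 7315.0000.


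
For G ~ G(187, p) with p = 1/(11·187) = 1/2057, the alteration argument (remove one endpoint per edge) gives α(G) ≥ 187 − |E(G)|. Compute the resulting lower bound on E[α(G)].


E[|E(G)|] = C(187, 2)·p = 17391 · (1/2057) = 93/11.
E[α(G)] ≥ n − E[|E(G)|] = 187 − 93/11 = 1964/11.
Numerically: ≈ 178.54545.
(This is only a lower bound; the true E[α(G)] may be larger.)

E[α(G)] ≥ 1964/11 ≈ 178.54545.


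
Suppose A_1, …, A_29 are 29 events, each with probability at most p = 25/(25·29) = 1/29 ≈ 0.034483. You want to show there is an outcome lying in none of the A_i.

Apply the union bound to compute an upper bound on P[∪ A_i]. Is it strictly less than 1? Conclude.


Union bound: P[∪_{i=1}^{29} A_i] ≤ Σ_i P[A_i] ≤ 29·p = 29·(1/29) = 1.
Numerically: 1 ≈ 1.000000.
Is 1 < 1? NO.
Since the bound 1 is ≥ 1, the union bound is uninformative here; it does NOT by itself certify existence.

29·p = 1 ≈ 1.000000; existence NOT certified by the union bound.


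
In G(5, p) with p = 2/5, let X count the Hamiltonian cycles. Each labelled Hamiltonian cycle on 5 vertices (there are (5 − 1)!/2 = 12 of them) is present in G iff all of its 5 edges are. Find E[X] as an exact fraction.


K_5 has (5 − 1)!/2 = 12 labelled Hamiltonian cycles.
For each such Hamiltonian cycle H, let X_H = 1 if all 5 edges of H are present in G. Then P[X_H = 1] = p^{5} = (2/5)^{5} = 32/3125.
By linearity of expectation: E[X] = Σ_H E[X_H] = 12 · p^{5} = 12 · 32/3125 = 384/3125.
Numerically: E[X] ≈ 0.12288.

E[X] = 12 · (2/5)^{5} = 384/3125 ≈ 0.12288.


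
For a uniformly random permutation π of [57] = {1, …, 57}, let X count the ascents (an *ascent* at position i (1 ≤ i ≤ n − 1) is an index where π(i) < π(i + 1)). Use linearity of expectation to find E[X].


Write X = Σ X_I over i = 1, …, 56, with X_I the indicator of one ascent.
There are 56 indicators.
For each fixed i, the pair (π(i), π(i+1)) is a uniformly random ordered pair of distinct values from {1, …, 57}; by symmetry P[π(i) < π(i+1)] = 1/2.
By linearity: E[X] = 56 · (1/2) = (57 − 1) · (1/2) = 28 ≈ 28.000.

E[X] = 28 = 28.000.


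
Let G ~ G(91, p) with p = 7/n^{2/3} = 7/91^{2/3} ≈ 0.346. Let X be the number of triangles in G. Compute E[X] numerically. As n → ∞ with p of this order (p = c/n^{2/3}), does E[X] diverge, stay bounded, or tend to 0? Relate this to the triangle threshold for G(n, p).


Number of potential triangles: C(91, 3) = 121485.
Each occurs with probability p³ ≈ (0.346)³ ≈ 4.14201e-02.
By linearity: E[X] = C(91, 3)·p³ ≈ 121485 · 4.14201e-02 ≈ 5031.923.
Since α = 2/3 < 1, p = c/n^{2/3} ≫ 1/n is above the triangle threshold p ~ 1/n. Asymptotically E[X] ~ (c³/6)·n^{3(1−α)} = (7³/6)·n^{1} → ∞; triangles are abundant w.h.p.

E[X] ≈ 5031.923; in regime p = Θ(1/n^{2/3}) E[X] diverges (above the triangle threshold p ~ 1/n).


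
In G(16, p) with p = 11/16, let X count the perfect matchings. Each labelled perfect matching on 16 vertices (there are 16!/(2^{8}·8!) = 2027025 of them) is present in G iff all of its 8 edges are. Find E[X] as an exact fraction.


K_16 has 16!/(2^{8}·8!) = 2027025 labelled perfect matchings.
For each such perfect matching H, let X_H = 1 if all 8 edges of H are present in G. Then P[X_H = 1] = p^{8} = (11/16)^{8} = 214358881/4294967296.
Summing the indicators: E[X] = Σ_H E[X_H] = 2027025 · p^{8} = 2027025 · 214358881/4294967296 = 434510810759025/4294967296.
Numerically: E[X] ≈ 1.0117e+05.

E[X] = 2027025 · (11/16)^{8} = 434510810759025/4294967296 ≈ 1.0117e+05.


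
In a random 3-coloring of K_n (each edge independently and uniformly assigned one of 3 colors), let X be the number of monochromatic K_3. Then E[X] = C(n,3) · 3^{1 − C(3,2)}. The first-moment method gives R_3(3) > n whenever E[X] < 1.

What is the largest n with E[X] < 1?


We need C(n, 3) · 3^{1 − 3} < 1, i.e. C(n, 3) < 3^{3 − 1} = 9.
Check values of n near the boundary:
  n = 3: C(3, 3) = 1; 1 < 9? YES
  n = 4: C(4, 3) = 4; 4 < 9? YES
  n = 5: C(5, 3) = 10; 10 < 9? NO
  n = 6: C(6, 3) = 20; 20 < 9? NO
  n = 7: C(7, 3) = 35; 35 < 9? NO
The largest n with C(n, 3) < 9 is n = 4 (where E[X] = 4/9 ≈ 0.4444). Hence R_3(3) > 4, i.e. R_3(3) ≥ 5.

Largest n = 4; hence R_3(3) > 4.


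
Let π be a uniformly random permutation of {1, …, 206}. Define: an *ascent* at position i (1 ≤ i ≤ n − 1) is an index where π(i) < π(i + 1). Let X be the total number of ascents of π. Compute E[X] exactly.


Write X = Σ X_I over i = 1, …, 205, with X_I the indicator of one ascent.
There are 205 indicators.
For each fixed i, the pair (π(i), π(i+1)) is a uniformly random ordered pair of distinct values from {1, …, 206}; by symmetry P[π(i) < π(i+1)] = 1/2.
By linearity: E[X] = 205 · (1/2) = (206 − 1) · (1/2) = 205/2 ≈ 102.500.

E[X] = 205/2 = 102.500.


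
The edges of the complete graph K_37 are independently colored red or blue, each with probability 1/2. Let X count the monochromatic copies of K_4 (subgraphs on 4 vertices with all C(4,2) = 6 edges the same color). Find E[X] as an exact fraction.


Let X = Σ_S X_S over the C(37, 4) = 66045 subsets S of size 4, where X_S = 1 if the K_4 on S is monochromatic.
For a fixed S, the K_4 on S has C(4, 2) = 6 edges. P[all 6 edges red] = (1/2)^6, and likewise for blue, so P[monochromatic] = 2·(1/2)^6 = 2^{1 − 6} = 1/32.
By linearity of expectation: E[X] = C(37, 4) · 2^{1 − 6} = 66045 · 1/32 = 66045/32.
Numerically: E[X] ≈ 2063.9062.

E[X] = C(37,4)·2^(1−C(4,2)) = 66045/32 ≈ 2063.9062.


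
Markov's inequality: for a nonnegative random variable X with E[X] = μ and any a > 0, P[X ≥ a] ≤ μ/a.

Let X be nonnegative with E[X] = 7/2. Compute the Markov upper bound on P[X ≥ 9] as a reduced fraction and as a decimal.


μ = E[X] = 7/2, a = 9.
Markov: P[X ≥ 9] ≤ μ/a = (7/2)/9 = 7/18.
Numerically: ≈ 0.3889.
(Since a = 9 > μ = 3.5000, the bound 7/18 is < 1 and informative.)

P[X ≥ 9] ≤ 7/18 ≈ 0.3889.


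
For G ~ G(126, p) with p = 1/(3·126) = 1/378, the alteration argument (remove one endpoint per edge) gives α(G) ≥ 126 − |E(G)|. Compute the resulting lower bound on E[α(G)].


E[|E(G)|] = C(126, 2)·p = 7875 · (1/378) = 125/6.
E[α(G)] ≥ n − E[|E(G)|] = 126 − 125/6 = 631/6.
Numerically: ≈ 105.166667.
(This is only a lower bound; the true E[α(G)] may be larger.)

E[α(G)] ≥ 631/6 ≈ 105.166667.


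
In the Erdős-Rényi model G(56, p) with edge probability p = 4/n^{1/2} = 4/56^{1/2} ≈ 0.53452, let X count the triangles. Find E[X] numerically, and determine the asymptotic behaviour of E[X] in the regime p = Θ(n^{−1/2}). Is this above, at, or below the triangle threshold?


Number of potential triangles: C(56, 3) = 27720.
Each occurs with probability p³ ≈ (0.53452)³ ≈ 1.5272071e-01.
By linearity: E[X] = C(56, 3)·p³ ≈ 27720 · 1.5272071e-01 ≈ 4233.41807.
Since α = 1/2 < 1, p = c/n^{1/2} ≫ 1/n is above the triangle threshold p ~ 1/n. Asymptotically E[X] ~ (c³/6)·n^{3(1−α)} = (4³/6)·n^{1.5} → ∞; triangles are abundant w.h.p.

E[X] ≈ 4233.41807; in regime p = Θ(1/n^{1/2}) E[X] diverges (above the triangle threshold p ~ 1/n).


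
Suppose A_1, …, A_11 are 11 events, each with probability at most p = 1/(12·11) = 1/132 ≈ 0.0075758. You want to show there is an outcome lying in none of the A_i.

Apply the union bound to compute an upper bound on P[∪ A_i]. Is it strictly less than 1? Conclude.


Union bound: P[∪_{i=1}^{11} A_i] ≤ Σ_i P[A_i] ≤ 11·p = 11·(1/132) = 1/12.
Numerically: 1/12 ≈ 0.0833333.
Is 1/12 < 1? YES.
Since P[∪ A_i] ≤ 1/12 < 1, the complement has P[∩ A_i^c] ≥ 1 − 1/12 = 11/12 > 0, so some outcome avoids every A_i.

11·p = 1/12 ≈ 0.0833333; existence CERTIFIED by the union bound.


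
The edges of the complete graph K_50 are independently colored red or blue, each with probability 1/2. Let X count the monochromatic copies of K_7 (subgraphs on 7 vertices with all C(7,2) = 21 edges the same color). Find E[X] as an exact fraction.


Let X = Σ_S X_S over the C(50, 7) = 99884400 subsets S of size 7, where X_S = 1 if the K_7 on S is monochromatic.
For a fixed S, the K_7 on S has C(7, 2) = 21 edges. P[all 21 edges red] = (1/2)^21, and likewise for blue, so P[monochromatic] = 2·(1/2)^21 = 2^{1 − 21} = 1/1048576.
By linearity: E[X] = C(50, 7) · 2^{1 − 21} = 99884400 · 1/1048576 = 6242775/65536.
Numerically: E[X] ≈ 95.25719.

E[X] = C(50,7)·2^(1−C(7,2)) = 6242775/65536 ≈ 95.25719.


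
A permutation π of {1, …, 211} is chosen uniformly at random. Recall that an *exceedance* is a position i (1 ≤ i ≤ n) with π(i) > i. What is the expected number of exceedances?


Write X = Σ_{i=1}^{211} X_i, where X_i = 1_{π(i) > i}.
For each fixed i, π(i) is uniform over {1, …, 211} (marginal of a uniform permutation), so P[π(i) > i] = (n − i)/n. Summing: Σ_{i=1}^{211} (n − i)/n = (0 + 1 + … + 210)/211 = 211(211 − 1)/(2·211) = (211 − 1)/2.
Hence E[X] = Σ_{i=1}^{211} (211 − i)/211 = 105 ≈ 105.000.

E[X] = 105 = 105.000.


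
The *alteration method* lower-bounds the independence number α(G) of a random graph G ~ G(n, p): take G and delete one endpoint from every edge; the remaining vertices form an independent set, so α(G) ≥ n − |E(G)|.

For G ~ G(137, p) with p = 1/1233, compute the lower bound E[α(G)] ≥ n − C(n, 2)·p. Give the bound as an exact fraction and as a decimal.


E[|E(G)|] = C(137, 2)·p = 9316 · (1/1233) = 68/9.
E[α(G)] ≥ n − E[|E(G)|] = 137 − 68/9 = 1165/9.
Numerically: ≈ 129.4444.
(This is only a lower bound; the true E[α(G)] may be larger.)

E[α(G)] ≥ 1165/9 ≈ 129.4444.


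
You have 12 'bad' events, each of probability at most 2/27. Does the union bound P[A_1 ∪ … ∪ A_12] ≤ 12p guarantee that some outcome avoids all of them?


Union bound: P[∪_{i=1}^{12} A_i] ≤ Σ_i P[A_i] ≤ 12·p = 12·(2/27) = 8/9.
Numerically: 8/9 ≈ 0.889.
Is 8/9 < 1? YES.
Since P[∪ A_i] ≤ 8/9 < 1, the complement has P[∩ A_i^c] ≥ 1 − 8/9 = 1/9 > 0, so some outcome avoids every A_i.

12·p = 8/9 ≈ 0.889; existence CERTIFIED by the union bound.


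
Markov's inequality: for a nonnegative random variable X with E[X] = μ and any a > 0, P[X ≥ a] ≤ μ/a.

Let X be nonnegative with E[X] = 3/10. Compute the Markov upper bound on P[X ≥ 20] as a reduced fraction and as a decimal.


μ = E[X] = 3/10, a = 20.
Markov: P[X ≥ 20] ≤ μ/a = (3/10)/20 = 3/200.
Numerically: ≈ 0.015000.
(Since a = 20 > μ = 0.300000, the bound 3/200 is < 1 and informative.)

P[X ≥ 20] ≤ 3/200 ≈ 0.015000.


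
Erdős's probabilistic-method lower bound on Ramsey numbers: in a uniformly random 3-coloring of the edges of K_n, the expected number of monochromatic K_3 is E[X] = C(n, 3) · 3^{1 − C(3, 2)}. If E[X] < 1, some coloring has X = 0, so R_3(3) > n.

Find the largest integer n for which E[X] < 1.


We need C(n, 3) · 3^{1 − 3} < 1, i.e. C(n, 3) < 3^{3 − 1} = 9.
Check values of n near the boundary:
  n = 3: C(3, 3) = 1; 1 < 9? YES
  n = 4: C(4, 3) = 4; 4 < 9? YES
  n = 5: C(5, 3) = 10; 10 < 9? NO
The largest n with C(n, 3) < 9 is n = 4 (where E[X] = 4/9 ≈ 0.444444). Hence R_3(3) > 4, i.e. R_3(3) ≥ 5.

Largest n = 4; hence R_3(3) > 4.


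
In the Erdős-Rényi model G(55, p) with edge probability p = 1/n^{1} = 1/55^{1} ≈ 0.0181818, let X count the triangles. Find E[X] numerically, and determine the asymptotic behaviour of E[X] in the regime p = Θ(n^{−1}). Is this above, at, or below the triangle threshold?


Number of potential triangles: C(55, 3) = 26235.
Each occurs with probability p³ ≈ (0.0181818)³ ≈ 6.01051841e-06.
By linearity: E[X] = C(55, 3)·p³ ≈ 26235 · 6.01051841e-06 ≈ 0.157686.
Here α = 1, so p = 1/n is exactly at the triangle threshold p ~ 1/n. Asymptotically E[X] → c³/6 = 1³/6 = 1/6 ≈ 0.166667, a bounded constant. In this regime the triangle count is asymptotically Poisson(c³/6).

E[X] ≈ 0.157686; in regime p = Θ(1/n^{1}) E[X] stays bounded (at the triangle threshold p ~ 1/n).


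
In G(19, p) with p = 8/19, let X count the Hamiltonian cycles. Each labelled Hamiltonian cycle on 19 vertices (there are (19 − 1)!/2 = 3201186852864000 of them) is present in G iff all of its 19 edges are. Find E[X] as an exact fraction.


K_19 has (19 − 1)!/2 = 3201186852864000 labelled Hamiltonian cycles.
For each such Hamiltonian cycle H, let X_H = 1 if all 19 edges of H are present in G. Then P[X_H = 1] = p^{19} = (8/19)^{19} = 144115188075855872/1978419655660313589123979.
Summing the indicators: E[X] = Σ_H E[X_H] = 3201186852864000 · p^{19} = 3201186852864000 · 144115188075855872/1978419655660313589123979 = 461339645366452518590934417408000/1978419655660313589123979.
Numerically: E[X] ≈ 2.3319e+08.

E[X] = 3201186852864000 · (8/19)^{19} = 461339645366452518590934417408000/1978419655660313589123979 ≈ 2.3319e+08.


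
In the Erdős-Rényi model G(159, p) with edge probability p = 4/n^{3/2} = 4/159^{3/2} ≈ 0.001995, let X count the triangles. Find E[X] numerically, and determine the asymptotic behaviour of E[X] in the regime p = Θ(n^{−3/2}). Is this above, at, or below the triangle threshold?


Number of potential triangles: C(159, 3) = 657359.
Each occurs with probability p³ ≈ (0.001995)³ ≈ 7.941324e-09.
By linearity: E[X] = C(159, 3)·p³ ≈ 657359 · 7.941324e-09 ≈ 0.0052.
Since α = 3/2 > 1, p = c/n^{3/2} = o(1/n) is below the triangle threshold p ~ 1/n. Asymptotically E[X] ~ (c³/6)·n^{3(1−α)} = (4³/6)·n^{-1.5} → 0, so by Markov's inequality G has no triangles w.h.p.

E[X] ≈ 0.0052; in regime p = Θ(1/n^{3/2}) E[X] tends to 0 (below the triangle threshold p ~ 1/n).


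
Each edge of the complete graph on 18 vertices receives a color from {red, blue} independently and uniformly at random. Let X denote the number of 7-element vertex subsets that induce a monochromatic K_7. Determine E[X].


Let X = Σ_S X_S over the C(18, 7) = 31824 subsets S of size 7, where X_S = 1 if the K_7 on S is monochromatic.
For a fixed S, the K_7 on S has C(7, 2) = 21 edges. P[all 21 edges red] = (1/2)^21, and likewise for blue, so P[monochromatic] = 2·(1/2)^21 = 2^{1 − 21} = 1/1048576.
Summing: E[X] = C(18, 7) · 2^{1 − 21} = 31824 · 1/1048576 = 1989/65536.
Numerically: E[X] ≈ 0.030.

E[X] = C(18,7)·2^(1−C(7,2)) = 1989/65536 ≈ 0.030.


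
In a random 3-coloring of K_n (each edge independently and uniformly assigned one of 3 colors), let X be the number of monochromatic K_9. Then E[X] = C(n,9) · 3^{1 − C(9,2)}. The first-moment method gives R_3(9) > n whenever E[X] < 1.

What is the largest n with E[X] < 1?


We need C(n, 9) · 3^{1 − 36} < 1, i.e. C(n, 9) < 3^{36 − 1} = 50031545098999707.
Check values of n near the boundary:
  n = 299: C(299, 9) = 46610674441390059; 46610674441390059 < 50031545098999707? YES
  n = 300: C(300, 9) = 48052241692154700; 48052241692154700 < 50031545098999707? YES
  n = 301: C(301, 9) = 49533303936090975; 49533303936090975 < 50031545098999707? YES
  n = 302: C(302, 9) = 51054804739588650; 51054804739588650 < 50031545098999707? NO
The largest n with C(n, 9) < 50031545098999707 is n = 301 (where E[X] = 16511101312030325/16677181699666569 ≈ 0.99004). Hence R_3(9) > 301, i.e. R_3(9) ≥ 302.

Largest n = 301; hence R_3(9) > 301.


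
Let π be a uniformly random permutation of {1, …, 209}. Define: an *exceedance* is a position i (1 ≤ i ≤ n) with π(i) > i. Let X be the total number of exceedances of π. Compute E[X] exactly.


Write X = Σ_{i=1}^{209} X_i, where X_i = 1_{π(i) > i}.
For each fixed i, π(i) is uniform over {1, …, 209} (marginal of a uniform permutation), so P[π(i) > i] = (n − i)/n. Summing: Σ_{i=1}^{209} (n − i)/n = (0 + 1 + … + 208)/209 = 209(209 − 1)/(2·209) = (209 − 1)/2.
Hence E[X] = Σ_{i=1}^{209} (209 − i)/209 = 104 ≈ 104.0000.

E[X] = 104 = 104.0000.


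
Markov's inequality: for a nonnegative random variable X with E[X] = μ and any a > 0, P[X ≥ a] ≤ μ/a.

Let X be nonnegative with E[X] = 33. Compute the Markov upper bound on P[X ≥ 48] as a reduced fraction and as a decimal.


μ = E[X] = 33, a = 48.
Markov: P[X ≥ 48] ≤ μ/a = (33)/48 = 11/16.
Numerically: ≈ 0.68750.
(Since a = 48 > μ = 33.00000, the bound 11/16 is < 1 and informative.)

P[X ≥ 48] ≤ 11/16 ≈ 0.68750.


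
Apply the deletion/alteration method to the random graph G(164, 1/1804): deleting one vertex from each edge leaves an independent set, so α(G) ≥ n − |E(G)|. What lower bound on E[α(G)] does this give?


E[|E(G)|] = C(164, 2)·p = 13366 · (1/1804) = 163/22.
E[α(G)] ≥ n − E[|E(G)|] = 164 − 163/22 = 3445/22.
Numerically: ≈ 156.591.
(This is only a lower bound; the true E[α(G)] may be larger.)

E[α(G)] ≥ 3445/22 ≈ 156.591.


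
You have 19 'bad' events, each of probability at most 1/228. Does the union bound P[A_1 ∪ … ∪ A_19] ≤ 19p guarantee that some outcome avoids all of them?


Union bound: P[∪_{i=1}^{19} A_i] ≤ Σ_i P[A_i] ≤ 19·p = 19·(1/228) = 1/12.
Numerically: 1/12 ≈ 0.083.
Is 1/12 < 1? YES.
Since P[∪ A_i] ≤ 1/12 < 1, the complement has P[∩ A_i^c] ≥ 1 − 1/12 = 11/12 > 0, so some outcome avoids every A_i.

19·p = 1/12 ≈ 0.083; existence CERTIFIED by the union bound.


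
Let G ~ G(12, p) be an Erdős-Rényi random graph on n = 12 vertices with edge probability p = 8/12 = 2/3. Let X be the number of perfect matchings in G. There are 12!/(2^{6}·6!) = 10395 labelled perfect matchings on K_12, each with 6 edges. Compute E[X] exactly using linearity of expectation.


K_12 has 12!/(2^{6}·6!) = 10395 labelled perfect matchings.
For each such perfect matching H, let X_H = 1 if all 6 edges of H are present in G. Then P[X_H = 1] = p^{6} = (2/3)^{6} = 64/729.
By linearity of expectation: E[X] = Σ_H E[X_H] = 10395 · p^{6} = 10395 · 64/729 = 24640/27.
Numerically: E[X] ≈ 912.59.

E[X] = 10395 · (2/3)^{6} = 24640/27 ≈ 912.59.


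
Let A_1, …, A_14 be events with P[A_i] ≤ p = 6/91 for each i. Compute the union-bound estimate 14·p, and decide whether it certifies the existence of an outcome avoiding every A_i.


Union bound: P[∪_{i=1}^{14} A_i] ≤ Σ_i P[A_i] ≤ 14·p = 14·(6/91) = 12/13.
Numerically: 12/13 ≈ 0.9230769.
Is 12/13 < 1? YES.
Since P[∪ A_i] ≤ 12/13 < 1, the complement has P[∩ A_i^c] ≥ 1 − 12/13 = 1/13 > 0, so some outcome avoids every A_i.

14·p = 12/13 ≈ 0.9230769; existence CERTIFIED by the union bound.


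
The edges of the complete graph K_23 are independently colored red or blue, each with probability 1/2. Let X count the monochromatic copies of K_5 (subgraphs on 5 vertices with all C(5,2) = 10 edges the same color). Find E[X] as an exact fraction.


Let X = Σ_S X_S over the C(23, 5) = 33649 subsets S of size 5, where X_S = 1 if the K_5 on S is monochromatic.
For a fixed S, the K_5 on S has C(5, 2) = 10 edges. P[all 10 edges red] = (1/2)^10, and likewise for blue, so P[monochromatic] = 2·(1/2)^10 = 2^{1 − 10} = 1/512.
By linearity of expectation: E[X] = C(23, 5) · 2^{1 − 10} = 33649 · 1/512 = 33649/512.
Numerically: E[X] ≈ 65.72070.

E[X] = C(23,5)·2^(1−C(5,2)) = 33649/512 ≈ 65.72070.


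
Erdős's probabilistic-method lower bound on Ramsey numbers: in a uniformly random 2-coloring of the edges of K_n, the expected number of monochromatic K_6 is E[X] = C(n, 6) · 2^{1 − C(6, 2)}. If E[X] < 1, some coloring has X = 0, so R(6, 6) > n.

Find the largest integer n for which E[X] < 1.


We need C(n, 6) · 2^{1 − 15} < 1, i.e. C(n, 6) < 2^{15 − 1} = 16384.
Check values of n near the boundary:
  n = 13: C(13, 6) = 1716; 1716 < 16384? YES
  n = 14: C(14, 6) = 3003; 3003 < 16384? YES
  n = 15: C(15, 6) = 5005; 5005 < 16384? YES
  n = 16: C(16, 6) = 8008; 8008 < 16384? YES
  n = 17: C(17, 6) = 12376; 12376 < 16384? YES
  n = 18: C(18, 6) = 18564; 18564 < 16384? NO
  n = 19: C(19, 6) = 27132; 27132 < 16384? NO
  n = 20: C(20, 6) = 38760; 38760 < 16384? NO
The largest n with C(n, 6) < 16384 is n = 17 (where E[X] = 1547/2048 ≈ 0.755371). Hence R(6, 6) > 17, i.e. R(6, 6) ≥ 18.

Largest n = 17; hence R(6, 6) > 17.


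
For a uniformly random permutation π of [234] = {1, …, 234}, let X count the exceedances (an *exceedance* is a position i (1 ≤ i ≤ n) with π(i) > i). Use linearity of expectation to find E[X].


Write X = Σ_{i=1}^{234} X_i, where X_i = 1_{π(i) > i}.
For each fixed i, π(i) is uniform over {1, …, 234} (marginal of a uniform permutation), so P[π(i) > i] = (n − i)/n. Summing: Σ_{i=1}^{234} (n − i)/n = (0 + 1 + … + 233)/234 = 234(234 − 1)/(2·234) = (234 − 1)/2.
Hence E[X] = Σ_{i=1}^{234} (234 − i)/234 = 233/2 ≈ 116.500000.

E[X] = 233/2 = 116.500000.


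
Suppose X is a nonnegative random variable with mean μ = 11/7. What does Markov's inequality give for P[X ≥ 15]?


μ = E[X] = 11/7, a = 15.
Markov: P[X ≥ 15] ≤ μ/a = (11/7)/15 = 11/105.
Numerically: ≈ 0.105.
(Since a = 15 > μ = 1.571, the bound 11/105 is < 1 and informative.)

P[X ≥ 15] ≤ 11/105 ≈ 0.105.


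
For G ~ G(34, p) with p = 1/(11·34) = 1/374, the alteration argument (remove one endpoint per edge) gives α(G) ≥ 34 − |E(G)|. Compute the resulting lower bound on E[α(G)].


E[|E(G)|] = C(34, 2)·p = 561 · (1/374) = 3/2.
E[α(G)] ≥ n − E[|E(G)|] = 34 − 3/2 = 65/2.
Numerically: ≈ 32.500.
(This is only a lower bound; the true E[α(G)] may be larger.)

E[α(G)] ≥ 65/2 ≈ 32.500.


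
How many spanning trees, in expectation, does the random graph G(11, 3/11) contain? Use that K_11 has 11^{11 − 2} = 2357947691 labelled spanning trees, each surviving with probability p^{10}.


K_11 has 11^{11 − 2} = 2357947691 labelled spanning trees.
For each such spanning tree H, let X_H = 1 if all 10 edges of H are present in G. Then P[X_H = 1] = p^{10} = (3/11)^{10} = 59049/25937424601.
By linearity of expectation: E[X] = Σ_H E[X_H] = 2357947691 · p^{10} = 2357947691 · 59049/25937424601 = 59049/11.
Numerically: E[X] ≈ 5368.09.

E[X] = 2357947691 · (3/11)^{10} = 59049/11 ≈ 5368.09.


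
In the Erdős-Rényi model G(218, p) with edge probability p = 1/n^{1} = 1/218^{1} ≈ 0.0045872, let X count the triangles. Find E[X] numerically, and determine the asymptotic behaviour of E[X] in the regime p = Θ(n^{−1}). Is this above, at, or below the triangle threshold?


Number of potential triangles: C(218, 3) = 1703016.
Each occurs with probability p³ ≈ (0.0045872)³ ≈ 9.6522935e-08.
By linearity: E[X] = C(218, 3)·p³ ≈ 1703016 · 9.6522935e-08 ≈ 0.16438.
Here α = 1, so p = 1/n is exactly at the triangle threshold p ~ 1/n. Asymptotically E[X] → c³/6 = 1³/6 = 1/6 ≈ 0.16667, a bounded constant. In this regime the triangle count is asymptotically Poisson(c³/6).

E[X] ≈ 0.16438; in regime p = Θ(1/n^{1}) E[X] stays bounded (at the triangle threshold p ~ 1/n).


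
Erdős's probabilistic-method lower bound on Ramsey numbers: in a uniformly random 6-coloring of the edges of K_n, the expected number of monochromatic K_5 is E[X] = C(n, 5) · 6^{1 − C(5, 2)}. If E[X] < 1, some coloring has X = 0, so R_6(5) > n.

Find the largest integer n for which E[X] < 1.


We need C(n, 5) · 6^{1 − 10} < 1, i.e. C(n, 5) < 6^{10 − 1} = 10077696.
Check values of n near the boundary:
  n = 63: C(63, 5) = 7028847; 7028847 < 10077696? YES
  n = 64: C(64, 5) = 7624512; 7624512 < 10077696? YES
  n = 65: C(65, 5) = 8259888; 8259888 < 10077696? YES
  n = 66: C(66, 5) = 8936928; 8936928 < 10077696? YES
  n = 67: C(67, 5) = 9657648; 9657648 < 10077696? YES
  n = 68: C(68, 5) = 10424128; 10424128 < 10077696? NO
The largest n with C(n, 5) < 10077696 is n = 67 (where E[X] = 67067/69984 ≈ 0.95832). Hence R_6(5) > 67, i.e. R_6(5) ≥ 68.

Largest n = 67; hence R_6(5) > 67.


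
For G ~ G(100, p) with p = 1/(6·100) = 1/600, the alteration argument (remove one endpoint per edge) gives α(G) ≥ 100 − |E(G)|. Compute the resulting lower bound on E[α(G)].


E[|E(G)|] = C(100, 2)·p = 4950 · (1/600) = 33/4.
E[α(G)] ≥ n − E[|E(G)|] = 100 − 33/4 = 367/4.
Numerically: ≈ 91.750000.
(This is only a lower bound; the true E[α(G)] may be larger.)

E[α(G)] ≥ 367/4 ≈ 91.750000.


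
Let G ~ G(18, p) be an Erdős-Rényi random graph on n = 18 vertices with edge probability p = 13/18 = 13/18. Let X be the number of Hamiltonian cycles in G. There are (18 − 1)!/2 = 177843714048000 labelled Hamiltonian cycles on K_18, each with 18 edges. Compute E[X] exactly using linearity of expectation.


K_18 has (18 − 1)!/2 = 177843714048000 labelled Hamiltonian cycles.
For each such Hamiltonian cycle H, let X_H = 1 if all 18 edges of H are present in G. Then P[X_H = 1] = p^{18} = (13/18)^{18} = 112455406951957393129/39346408075296537575424.
By linearity of expectation: E[X] = Σ_H E[X_H] = 177843714048000 · p^{18} = 177843714048000 · 112455406951957393129/39346408075296537575424 = 1674446952588776589016668875/3294258113514384.
Numerically: E[X] ≈ 5.08e+11.

E[X] = 177843714048000 · (13/18)^{18} = 1674446952588776589016668875/3294258113514384 ≈ 5.08e+11.


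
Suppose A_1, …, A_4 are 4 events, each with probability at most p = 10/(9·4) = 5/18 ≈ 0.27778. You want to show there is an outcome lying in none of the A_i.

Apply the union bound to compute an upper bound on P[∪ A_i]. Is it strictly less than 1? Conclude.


Union bound: P[∪_{i=1}^{4} A_i] ≤ Σ_i P[A_i] ≤ 4·p = 4·(5/18) = 10/9.
Numerically: 10/9 ≈ 1.11111.
Is 10/9 < 1? NO.
Since the bound 10/9 is ≥ 1, the union bound is uninformative here; it does NOT by itself certify existence.

4·p = 10/9 ≈ 1.11111; existence NOT certified by the union bound.


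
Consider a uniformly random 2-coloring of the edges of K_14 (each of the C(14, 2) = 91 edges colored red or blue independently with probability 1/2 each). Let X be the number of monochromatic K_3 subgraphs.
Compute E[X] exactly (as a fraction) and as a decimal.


Let X = Σ_S X_S over the C(14, 3) = 364 subsets S of size 3, where X_S = 1 if the K_3 on S is monochromatic.
For a fixed S, the K_3 on S has C(3, 2) = 3 edges. P[all 3 edges red] = (1/2)^3, and likewise for blue, so P[monochromatic] = 2·(1/2)^3 = 2^{1 − 3} = 1/4.
By linearity: E[X] = C(14, 3) · 2^{1 − 3} = 364 · 1/4 = 91.
Numerically: E[X] ≈ 91.000000.

E[X] = C(14,3)·2^(1−C(3,2)) = 91 ≈ 91.000000.


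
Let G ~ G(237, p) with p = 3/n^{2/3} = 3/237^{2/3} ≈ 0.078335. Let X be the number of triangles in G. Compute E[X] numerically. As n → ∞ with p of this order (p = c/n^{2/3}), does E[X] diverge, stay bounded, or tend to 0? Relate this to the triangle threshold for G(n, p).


Number of potential triangles: C(237, 3) = 2190670.
Each occurs with probability p³ ≈ (0.078335)³ ≈ 4.80692197e-04.
By linearity: E[X] = C(237, 3)·p³ ≈ 2190670 · 4.80692197e-04 ≈ 1053.037975.
Since α = 2/3 < 1, p = c/n^{2/3} ≫ 1/n is above the triangle threshold p ~ 1/n. Asymptotically E[X] ~ (c³/6)·n^{3(1−α)} = (3³/6)·n^{1} → ∞; triangles are abundant w.h.p.

E[X] ≈ 1053.037975; in regime p = Θ(1/n^{2/3}) E[X] diverges (above the triangle threshold p ~ 1/n).


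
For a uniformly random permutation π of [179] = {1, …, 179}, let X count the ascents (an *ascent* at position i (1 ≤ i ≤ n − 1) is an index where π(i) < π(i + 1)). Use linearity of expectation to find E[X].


Write X = Σ X_I over i = 1, …, 178, with X_I the indicator of one ascent.
There are 178 indicators.
For each fixed i, the pair (π(i), π(i+1)) is a uniformly random ordered pair of distinct values from {1, …, 179}; by symmetry P[π(i) < π(i+1)] = 1/2.
By linearity: E[X] = 178 · (1/2) = (179 − 1) · (1/2) = 89 ≈ 89.00000.

E[X] = 89 = 89.00000.


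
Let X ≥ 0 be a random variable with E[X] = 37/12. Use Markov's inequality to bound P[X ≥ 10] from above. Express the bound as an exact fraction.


μ = E[X] = 37/12, a = 10.
Markov: P[X ≥ 10] ≤ μ/a = (37/12)/10 = 37/120.
Numerically: ≈ 0.308.
(Since a = 10 > μ = 3.083, the bound 37/120 is < 1 and informative.)

P[X ≥ 10] ≤ 37/120 ≈ 0.308.


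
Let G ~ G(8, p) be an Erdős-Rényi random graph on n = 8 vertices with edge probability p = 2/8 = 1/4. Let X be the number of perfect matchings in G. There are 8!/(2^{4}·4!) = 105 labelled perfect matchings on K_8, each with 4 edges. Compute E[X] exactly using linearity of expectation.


K_8 has 8!/(2^{4}·4!) = 105 labelled perfect matchings.
For each such perfect matching H, let X_H = 1 if all 4 edges of H are present in G. Then P[X_H = 1] = p^{4} = (1/4)^{4} = 1/256.
Summing the indicators: E[X] = Σ_H E[X_H] = 105 · p^{4} = 105 · 1/256 = 105/256.
Numerically: E[X] ≈ 0.410156.

E[X] = 105 · (1/4)^{4} = 105/256 ≈ 0.410156.


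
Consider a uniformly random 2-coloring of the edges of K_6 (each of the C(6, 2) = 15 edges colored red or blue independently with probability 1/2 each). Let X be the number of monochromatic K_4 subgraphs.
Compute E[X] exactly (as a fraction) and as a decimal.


Let X = Σ_S X_S over the C(6, 4) = 15 subsets S of size 4, where X_S = 1 if the K_4 on S is monochromatic.
For a fixed S, the K_4 on S has C(4, 2) = 6 edges. P[all 6 edges red] = (1/2)^6, and likewise for blue, so P[monochromatic] = 2·(1/2)^6 = 2^{1 − 6} = 1/32.
By linearity of expectation: E[X] = C(6, 4) · 2^{1 − 6} = 15 · 1/32 = 15/32.
Numerically: E[X] ≈ 0.468750.

E[X] = C(6,4)·2^(1−C(4,2)) = 15/32 ≈ 0.468750.


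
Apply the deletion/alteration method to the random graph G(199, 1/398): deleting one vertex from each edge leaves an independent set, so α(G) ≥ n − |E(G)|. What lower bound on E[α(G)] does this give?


E[|E(G)|] = C(199, 2)·p = 19701 · (1/398) = 99/2.
E[α(G)] ≥ n − E[|E(G)|] = 199 − 99/2 = 299/2.
Numerically: ≈ 149.50000.
(This is only a lower bound; the true E[α(G)] may be larger.)

E[α(G)] ≥ 299/2 ≈ 149.50000.
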